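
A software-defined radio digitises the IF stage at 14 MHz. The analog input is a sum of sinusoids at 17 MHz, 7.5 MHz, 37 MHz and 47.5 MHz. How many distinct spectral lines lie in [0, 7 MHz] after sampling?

fs/2 = 7 MHz.
17 MHz mod fs = 3 MHz.
3 MHz ≤ fs/2 = 7 MHz, appears at 3 MHz.
7.5 MHz > fs/2 = 7 MHz, folds to fs − 7.5 MHz = 6.5 MHz.
37 MHz mod fs = 9 MHz.
9 MHz > fs/2 = 7 MHz, folds to fs − 9 MHz = 5 MHz.
47.5 MHz mod fs = 5.5 MHz.
5.5 MHz ≤ fs/2 = 7 MHz, appears at 5.5 MHz.
Distinct values: {3 MHz, 5 MHz, 5.5 MHz, 6.5 MHz} → 4.

4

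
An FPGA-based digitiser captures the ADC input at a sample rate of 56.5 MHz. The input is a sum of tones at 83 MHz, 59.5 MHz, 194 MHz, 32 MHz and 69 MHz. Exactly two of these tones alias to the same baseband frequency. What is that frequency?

24.5 MHz

fs/2 = 28.25 MHz.
83 MHz mod fs = 26.5 MHz.
26.5 MHz ≤ fs/2 = 28.25 MHz, appears at 26.5 MHz.
59.5 MHz mod fs = 3 MHz.
3 MHz ≤ fs/2 = 28.25 MHz, appears at 3 MHz.
194 MHz mod fs = 24.5 MHz.
24.5 MHz ≤ fs/2 = 28.25 MHz, appears at 24.5 MHz.
32 MHz > fs/2 = 28.25 MHz, folds to fs − 32 MHz = 24.5 MHz.
69 MHz mod fs = 12.5 MHz.
12.5 MHz ≤ fs/2 = 28.25 MHz, appears at 12.5 MHz.
32 MHz and 194 MHz both map to 24.5 MHz.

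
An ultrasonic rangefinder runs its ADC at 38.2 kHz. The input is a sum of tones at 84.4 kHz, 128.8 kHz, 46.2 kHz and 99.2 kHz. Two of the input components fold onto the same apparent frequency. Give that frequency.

8 kHz

fs/2 = 19.1 kHz.
84.4 kHz mod fs = 8 kHz.
8 kHz ≤ fs/2 = 19.1 kHz, appears at 8 kHz.
128.8 kHz mod fs = 14.2 kHz.
14.2 kHz ≤ fs/2 = 19.1 kHz, appears at 14.2 kHz.
46.2 kHz mod fs = 8 kHz.
8 kHz ≤ fs/2 = 19.1 kHz, appears at 8 kHz.
99.2 kHz mod fs = 22.8 kHz.
22.8 kHz > fs/2 = 19.1 kHz, folds to fs − 22.8 kHz = 15.4 kHz.
46.2 kHz and 84.4 kHz both map to 8 kHz.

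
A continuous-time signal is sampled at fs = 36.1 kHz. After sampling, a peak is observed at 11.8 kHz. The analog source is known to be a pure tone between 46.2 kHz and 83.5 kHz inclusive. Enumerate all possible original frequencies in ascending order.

Frequencies that alias to 11.8 kHz are k·fs ± 11.8 kHz for integer k ≥ 0.
k=0: 11.8 kHz.
k=1: 24.3 kHz, 47.9 kHz.
k=2: 60.4 kHz, 84 kHz.
k=3: 96.5 kHz, 120.1 kHz.
Within [46.2 kHz, 83.5 kHz]: 47.9 kHz, 60.4 kHz.

47.9 kHz, 60.4 kHz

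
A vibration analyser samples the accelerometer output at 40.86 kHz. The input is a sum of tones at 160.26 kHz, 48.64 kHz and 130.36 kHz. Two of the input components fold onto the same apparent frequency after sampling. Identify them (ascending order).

48.64 kHz, 130.36 kHz

fs/2 = 20.43 kHz.
160.26 kHz mod fs = 37.68 kHz.
37.68 kHz > fs/2 = 20.43 kHz, folds to fs − 37.68 kHz = 3.18 kHz.
48.64 kHz mod fs = 7.78 kHz.
7.78 kHz ≤ fs/2 = 20.43 kHz, appears at 7.78 kHz.
130.36 kHz mod fs = 7.78 kHz.
7.78 kHz ≤ fs/2 = 20.43 kHz, appears at 7.78 kHz.
48.64 kHz and 130.36 kHz both map to 7.78 kHz.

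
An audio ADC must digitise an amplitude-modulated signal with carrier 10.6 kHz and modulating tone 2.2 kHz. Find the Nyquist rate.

AM sidebands sit at fc ± fm = 8.4 kHz and 12.8 kHz.
Highest-frequency component: 12.8 kHz.
Nyquist rate = 2 × 12.8 kHz = 25.6 kHz.

25.6 kHz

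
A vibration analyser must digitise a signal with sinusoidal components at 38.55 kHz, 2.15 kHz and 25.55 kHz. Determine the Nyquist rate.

77.1 kHz

Highest-frequency component: 38.55 kHz.
Nyquist rate = 2 × 38.55 kHz = 77.1 kHz.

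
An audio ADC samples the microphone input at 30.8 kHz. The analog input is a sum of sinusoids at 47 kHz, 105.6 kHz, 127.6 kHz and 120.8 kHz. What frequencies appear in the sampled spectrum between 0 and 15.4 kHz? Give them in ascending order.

2.4 kHz, 4.4 kHz, 13.2 kHz, 14.6 kHz

fs/2 = 15.4 kHz.
47 kHz mod fs = 16.2 kHz.
16.2 kHz > fs/2 = 15.4 kHz, folds to fs − 16.2 kHz = 14.6 kHz.
105.6 kHz mod fs = 13.2 kHz.
13.2 kHz ≤ fs/2 = 15.4 kHz, appears at 13.2 kHz.
127.6 kHz mod fs = 4.4 kHz.
4.4 kHz ≤ fs/2 = 15.4 kHz, appears at 4.4 kHz.
120.8 kHz mod fs = 28.4 kHz.
28.4 kHz > fs/2 = 15.4 kHz, folds to fs − 28.4 kHz = 2.4 kHz.
Distinct values: {2.4 kHz, 4.4 kHz, 13.2 kHz, 14.6 kHz}.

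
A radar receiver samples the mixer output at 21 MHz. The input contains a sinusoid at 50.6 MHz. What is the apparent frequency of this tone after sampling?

8.6 MHz

50.6 MHz mod fs = 8.6 MHz.
8.6 MHz ≤ fs/2 = 10.5 MHz, appears at 8.6 MHz.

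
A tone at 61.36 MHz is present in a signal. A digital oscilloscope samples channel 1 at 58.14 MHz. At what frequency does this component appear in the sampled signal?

61.36 MHz mod fs = 3.22 MHz.
3.22 MHz ≤ fs/2 = 29.07 MHz, appears at 3.22 MHz.

3.22 MHz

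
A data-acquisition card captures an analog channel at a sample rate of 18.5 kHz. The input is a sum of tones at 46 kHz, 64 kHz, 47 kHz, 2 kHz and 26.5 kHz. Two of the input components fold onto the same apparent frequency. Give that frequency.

8.5 kHz

fs/2 = 9.25 kHz.
46 kHz mod fs = 9 kHz.
9 kHz ≤ fs/2 = 9.25 kHz, appears at 9 kHz.
64 kHz mod fs = 8.5 kHz.
8.5 kHz ≤ fs/2 = 9.25 kHz, appears at 8.5 kHz.
47 kHz mod fs = 10 kHz.
10 kHz > fs/2 = 9.25 kHz, folds to fs − 10 kHz = 8.5 kHz.
2 kHz ≤ fs/2 = 9.25 kHz, passes unchanged.
26.5 kHz mod fs = 8 kHz.
8 kHz ≤ fs/2 = 9.25 kHz, appears at 8 kHz.
47 kHz and 64 kHz both map to 8.5 kHz.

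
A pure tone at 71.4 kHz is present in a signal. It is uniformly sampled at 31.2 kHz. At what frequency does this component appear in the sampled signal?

71.4 kHz mod fs = 9 kHz.
9 kHz ≤ fs/2 = 15.6 kHz, appears at 9 kHz.

9 kHz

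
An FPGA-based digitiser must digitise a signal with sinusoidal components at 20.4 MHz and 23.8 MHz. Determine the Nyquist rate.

Highest-frequency component: 23.8 MHz.
Nyquist rate = 2 × 23.8 MHz = 47.6 MHz.

47.6 MHz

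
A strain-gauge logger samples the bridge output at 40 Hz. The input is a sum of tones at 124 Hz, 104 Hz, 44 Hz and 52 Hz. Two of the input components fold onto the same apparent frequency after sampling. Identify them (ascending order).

fs/2 = 20 Hz.
124 Hz mod fs = 4 Hz.
4 Hz ≤ fs/2 = 20 Hz, appears at 4 Hz.
104 Hz mod fs = 24 Hz.
24 Hz > fs/2 = 20 Hz, folds to fs − 24 Hz = 16 Hz.
44 Hz mod fs = 4 Hz.
4 Hz ≤ fs/2 = 20 Hz, appears at 4 Hz.
52 Hz mod fs = 12 Hz.
12 Hz ≤ fs/2 = 20 Hz, appears at 12 Hz.
44 Hz and 124 Hz both map to 4 Hz.

44 Hz, 124 Hz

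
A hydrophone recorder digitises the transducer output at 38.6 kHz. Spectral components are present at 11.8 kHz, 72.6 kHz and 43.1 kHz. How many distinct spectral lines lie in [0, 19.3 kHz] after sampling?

3

fs/2 = 19.3 kHz.
11.8 kHz ≤ fs/2 = 19.3 kHz, passes unchanged.
72.6 kHz mod fs = 34 kHz.
34 kHz > fs/2 = 19.3 kHz, folds to fs − 34 kHz = 4.6 kHz.
43.1 kHz mod fs = 4.5 kHz.
4.5 kHz ≤ fs/2 = 19.3 kHz, appears at 4.5 kHz.
Distinct values: {4.5 kHz, 4.6 kHz, 11.8 kHz} → 3.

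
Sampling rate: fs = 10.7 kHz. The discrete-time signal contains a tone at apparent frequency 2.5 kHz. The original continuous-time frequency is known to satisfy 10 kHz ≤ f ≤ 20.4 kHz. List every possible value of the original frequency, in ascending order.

13.2 kHz, 18.9 kHz

Frequencies that alias to 2.5 kHz are k·fs ± 2.5 kHz for integer k ≥ 0.
k=0: 2.5 kHz.
k=1: 8.2 kHz, 13.2 kHz.
k=2: 18.9 kHz, 23.9 kHz.
k=3: 29.6 kHz, 34.6 kHz.
Within [10 kHz, 20.4 kHz]: 13.2 kHz, 18.9 kHz.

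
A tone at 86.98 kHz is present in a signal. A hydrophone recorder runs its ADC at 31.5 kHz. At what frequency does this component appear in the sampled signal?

86.98 kHz mod fs = 23.98 kHz.
23.98 kHz > fs/2 = 15.75 kHz, folds to fs − 23.98 kHz = 7.52 kHz.

7.52 kHz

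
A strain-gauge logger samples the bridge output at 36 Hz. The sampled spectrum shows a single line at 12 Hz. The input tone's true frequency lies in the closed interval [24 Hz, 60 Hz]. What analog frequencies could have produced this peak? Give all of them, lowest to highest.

Frequencies that alias to 12 Hz are k·fs ± 12 Hz for integer k ≥ 0.
k=0: 12 Hz.
k=1: 24 Hz, 48 Hz.
k=2: 60 Hz, 84 Hz.
k=3: 96 Hz, 120 Hz.
Within [24 Hz, 60 Hz]: 24 Hz, 48 Hz, 60 Hz.

24 Hz, 48 Hz, 60 Hz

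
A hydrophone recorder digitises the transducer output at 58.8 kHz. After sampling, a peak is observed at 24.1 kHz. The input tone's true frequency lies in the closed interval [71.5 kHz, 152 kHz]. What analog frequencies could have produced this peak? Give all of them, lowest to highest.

82.9 kHz, 93.5 kHz, 141.7 kHz

Frequencies that alias to 24.1 kHz are k·fs ± 24.1 kHz for integer k ≥ 0.
k=0: 24.1 kHz.
k=1: 34.7 kHz, 82.9 kHz.
k=2: 93.5 kHz, 141.7 kHz.
k=3: 152.3 kHz, 200.5 kHz.
Within [71.5 kHz, 152 kHz]: 82.9 kHz, 93.5 kHz, 141.7 kHz.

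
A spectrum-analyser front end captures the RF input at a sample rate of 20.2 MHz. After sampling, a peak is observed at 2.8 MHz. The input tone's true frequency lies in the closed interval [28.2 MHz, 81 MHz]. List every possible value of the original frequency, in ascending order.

Frequencies that alias to 2.8 MHz are k·fs ± 2.8 MHz for integer k ≥ 0.
k=0: 2.8 MHz.
k=1: 17.4 MHz, 23 MHz.
k=2: 37.6 MHz, 43.2 MHz.
k=3: 57.8 MHz, 63.4 MHz.
k=4: 78 MHz, 83.6 MHz.
k=5: 98.2 MHz, 103.8 MHz.
Within [28.2 MHz, 81 MHz]: 37.6 MHz, 43.2 MHz, 57.8 MHz, 63.4 MHz, 78 MHz.

37.6 MHz, 43.2 MHz, 57.8 MHz, 63.4 MHz, 78 MHz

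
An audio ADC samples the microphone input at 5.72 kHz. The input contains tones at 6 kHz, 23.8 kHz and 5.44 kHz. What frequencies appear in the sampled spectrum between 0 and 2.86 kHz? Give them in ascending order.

fs/2 = 2.86 kHz.
6 kHz mod fs = 0.28 kHz.
0.28 kHz ≤ fs/2 = 2.86 kHz, appears at 0.28 kHz.
23.8 kHz mod fs = 0.92 kHz.
0.92 kHz ≤ fs/2 = 2.86 kHz, appears at 0.92 kHz.
5.44 kHz > fs/2 = 2.86 kHz, folds to fs − 5.44 kHz = 0.28 kHz.
Distinct values: {0.28 kHz, 0.92 kHz}.

0.28 kHz, 0.92 kHz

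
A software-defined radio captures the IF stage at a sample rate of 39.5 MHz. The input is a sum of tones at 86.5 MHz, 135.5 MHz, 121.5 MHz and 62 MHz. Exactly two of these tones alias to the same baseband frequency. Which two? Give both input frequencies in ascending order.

fs/2 = 19.75 MHz.
86.5 MHz mod fs = 7.5 MHz.
7.5 MHz ≤ fs/2 = 19.75 MHz, appears at 7.5 MHz.
135.5 MHz mod fs = 17 MHz.
17 MHz ≤ fs/2 = 19.75 MHz, appears at 17 MHz.
121.5 MHz mod fs = 3 MHz.
3 MHz ≤ fs/2 = 19.75 MHz, appears at 3 MHz.
62 MHz mod fs = 22.5 MHz.
22.5 MHz > fs/2 = 19.75 MHz, folds to fs − 22.5 MHz = 17 MHz.
62 MHz and 135.5 MHz both map to 17 MHz.

62 MHz, 135.5 MHz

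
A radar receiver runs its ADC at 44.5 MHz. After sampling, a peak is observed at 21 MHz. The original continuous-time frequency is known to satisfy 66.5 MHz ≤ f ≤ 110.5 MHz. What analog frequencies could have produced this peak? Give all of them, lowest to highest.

Frequencies that alias to 21 MHz are k·fs ± 21 MHz for integer k ≥ 0.
k=0: 21 MHz.
k=1: 23.5 MHz, 65.5 MHz.
k=2: 68 MHz, 110 MHz.
k=3: 112.5 MHz, 154.5 MHz.
Within [66.5 MHz, 110.5 MHz]: 68 MHz, 110 MHz.

68 MHz, 110 MHz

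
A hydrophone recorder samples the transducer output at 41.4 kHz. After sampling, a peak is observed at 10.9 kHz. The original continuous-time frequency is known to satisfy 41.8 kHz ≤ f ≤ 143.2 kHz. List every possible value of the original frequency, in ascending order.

Frequencies that alias to 10.9 kHz are k·fs ± 10.9 kHz for integer k ≥ 0.
k=0: 10.9 kHz.
k=1: 30.5 kHz, 52.3 kHz.
k=2: 71.9 kHz, 93.7 kHz.
k=3: 113.3 kHz, 135.1 kHz.
k=4: 154.7 kHz, 176.5 kHz.
Within [41.8 kHz, 143.2 kHz]: 52.3 kHz, 71.9 kHz, 93.7 kHz, 113.3 kHz, 135.1 kHz.

52.3 kHz, 71.9 kHz, 93.7 kHz, 113.3 kHz, 135.1 kHz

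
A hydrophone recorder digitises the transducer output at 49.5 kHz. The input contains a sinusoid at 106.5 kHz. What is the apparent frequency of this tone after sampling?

7.5 kHz

106.5 kHz mod fs = 7.5 kHz.
7.5 kHz ≤ fs/2 = 24.75 kHz, appears at 7.5 kHz.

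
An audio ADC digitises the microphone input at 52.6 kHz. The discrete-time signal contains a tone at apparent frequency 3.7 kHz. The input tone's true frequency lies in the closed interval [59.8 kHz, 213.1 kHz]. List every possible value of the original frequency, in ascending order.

Frequencies that alias to 3.7 kHz are k·fs ± 3.7 kHz for integer k ≥ 0.
k=0: 3.7 kHz.
k=1: 48.9 kHz, 56.3 kHz.
k=2: 101.5 kHz, 108.9 kHz.
k=3: 154.1 kHz, 161.5 kHz.
k=4: 206.7 kHz, 214.1 kHz.
k=5: 259.3 kHz, 266.7 kHz.
Within [59.8 kHz, 213.1 kHz]: 101.5 kHz, 108.9 kHz, 154.1 kHz, 161.5 kHz, 206.7 kHz.

101.5 kHz, 108.9 kHz, 154.1 kHz, 161.5 kHz, 206.7 kHz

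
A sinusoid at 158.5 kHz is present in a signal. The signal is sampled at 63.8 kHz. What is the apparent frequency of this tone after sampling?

30.9 kHz

158.5 kHz mod fs = 30.9 kHz.
30.9 kHz ≤ fs/2 = 31.9 kHz, appears at 30.9 kHz.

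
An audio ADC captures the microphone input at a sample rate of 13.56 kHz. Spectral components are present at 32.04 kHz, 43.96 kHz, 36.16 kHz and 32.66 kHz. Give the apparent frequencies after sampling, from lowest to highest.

fs/2 = 6.78 kHz.
32.04 kHz mod fs = 4.92 kHz.
4.92 kHz ≤ fs/2 = 6.78 kHz, appears at 4.92 kHz.
43.96 kHz mod fs = 3.28 kHz.
3.28 kHz ≤ fs/2 = 6.78 kHz, appears at 3.28 kHz.
36.16 kHz mod fs = 9.04 kHz.
9.04 kHz > fs/2 = 6.78 kHz, folds to fs − 9.04 kHz = 4.52 kHz.
32.66 kHz mod fs = 5.54 kHz.
5.54 kHz ≤ fs/2 = 6.78 kHz, appears at 5.54 kHz.
Distinct values: {3.28 kHz, 4.52 kHz, 4.92 kHz, 5.54 kHz}.

3.28 kHz, 4.52 kHz, 4.92 kHz, 5.54 kHz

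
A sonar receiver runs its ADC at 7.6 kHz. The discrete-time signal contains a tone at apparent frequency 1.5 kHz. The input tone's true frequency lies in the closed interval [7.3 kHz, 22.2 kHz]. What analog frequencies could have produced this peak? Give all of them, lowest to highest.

9.1 kHz, 13.7 kHz, 16.7 kHz, 21.3 kHz

Frequencies that alias to 1.5 kHz are k·fs ± 1.5 kHz for integer k ≥ 0.
k=0: 1.5 kHz.
k=1: 6.1 kHz, 9.1 kHz.
k=2: 13.7 kHz, 16.7 kHz.
k=3: 21.3 kHz, 24.3 kHz.
k=4: 28.9 kHz, 31.9 kHz.
Within [7.3 kHz, 22.2 kHz]: 9.1 kHz, 13.7 kHz, 16.7 kHz, 21.3 kHz.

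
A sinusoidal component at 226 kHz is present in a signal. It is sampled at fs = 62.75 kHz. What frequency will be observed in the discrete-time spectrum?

226 kHz mod fs = 37.75 kHz.
37.75 kHz > fs/2 = 31.375 kHz, folds to fs − 37.75 kHz = 25 kHz.

25 kHz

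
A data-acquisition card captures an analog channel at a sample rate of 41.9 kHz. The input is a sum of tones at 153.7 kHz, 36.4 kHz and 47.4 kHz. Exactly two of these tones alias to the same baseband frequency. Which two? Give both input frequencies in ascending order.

fs/2 = 20.95 kHz.
153.7 kHz mod fs = 28 kHz.
28 kHz > fs/2 = 20.95 kHz, folds to fs − 28 kHz = 13.9 kHz.
36.4 kHz > fs/2 = 20.95 kHz, folds to fs − 36.4 kHz = 5.5 kHz.
47.4 kHz mod fs = 5.5 kHz.
5.5 kHz ≤ fs/2 = 20.95 kHz, appears at 5.5 kHz.
36.4 kHz and 47.4 kHz both map to 5.5 kHz.

36.4 kHz, 47.4 kHz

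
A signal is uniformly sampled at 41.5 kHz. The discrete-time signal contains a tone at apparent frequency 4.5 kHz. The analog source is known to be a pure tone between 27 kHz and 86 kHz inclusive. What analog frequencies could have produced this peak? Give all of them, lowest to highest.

37 kHz, 46 kHz, 78.5 kHz

Frequencies that alias to 4.5 kHz are k·fs ± 4.5 kHz for integer k ≥ 0.
k=0: 4.5 kHz.
k=1: 37 kHz, 46 kHz.
k=2: 78.5 kHz, 87.5 kHz.
k=3: 120 kHz, 129 kHz.
Within [27 kHz, 86 kHz]: 37 kHz, 46 kHz, 78.5 kHz.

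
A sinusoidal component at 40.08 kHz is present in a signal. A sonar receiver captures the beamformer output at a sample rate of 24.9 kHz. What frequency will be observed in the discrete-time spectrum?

40.08 kHz mod fs = 15.18 kHz.
15.18 kHz > fs/2 = 12.45 kHz, folds to fs − 15.18 kHz = 9.72 kHz.

9.72 kHz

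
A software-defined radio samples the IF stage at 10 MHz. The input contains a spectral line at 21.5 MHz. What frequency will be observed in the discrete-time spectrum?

1.5 MHz

21.5 MHz mod fs = 1.5 MHz.
1.5 MHz ≤ fs/2 = 5 MHz, appears at 1.5 MHz.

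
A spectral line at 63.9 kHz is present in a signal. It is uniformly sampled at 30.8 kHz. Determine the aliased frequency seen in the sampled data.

2.3 kHz

63.9 kHz mod fs = 2.3 kHz.
2.3 kHz ≤ fs/2 = 15.4 kHz, appears at 2.3 kHz.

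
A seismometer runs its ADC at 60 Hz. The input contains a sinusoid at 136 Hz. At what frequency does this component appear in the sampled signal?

136 Hz mod fs = 16 Hz.
16 Hz ≤ fs/2 = 30 Hz, appears at 16 Hz.

16 Hz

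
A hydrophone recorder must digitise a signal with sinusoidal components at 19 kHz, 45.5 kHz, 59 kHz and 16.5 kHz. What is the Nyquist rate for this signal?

Highest-frequency component: 59 kHz.
Nyquist rate = 2 × 59 kHz = 118 kHz.

118 kHz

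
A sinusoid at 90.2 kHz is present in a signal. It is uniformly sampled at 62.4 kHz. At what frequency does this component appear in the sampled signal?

27.8 kHz

90.2 kHz mod fs = 27.8 kHz.
27.8 kHz ≤ fs/2 = 31.2 kHz, appears at 27.8 kHz.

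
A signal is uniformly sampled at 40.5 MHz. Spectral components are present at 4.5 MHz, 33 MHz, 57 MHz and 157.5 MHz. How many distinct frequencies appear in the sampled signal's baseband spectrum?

3

fs/2 = 20.25 MHz.
4.5 MHz ≤ fs/2 = 20.25 MHz, passes unchanged.
33 MHz > fs/2 = 20.25 MHz, folds to fs − 33 MHz = 7.5 MHz.
57 MHz mod fs = 16.5 MHz.
16.5 MHz ≤ fs/2 = 20.25 MHz, appears at 16.5 MHz.
157.5 MHz mod fs = 36 MHz.
36 MHz > fs/2 = 20.25 MHz, folds to fs − 36 MHz = 4.5 MHz.
Distinct values: {4.5 MHz, 7.5 MHz, 16.5 MHz} → 3.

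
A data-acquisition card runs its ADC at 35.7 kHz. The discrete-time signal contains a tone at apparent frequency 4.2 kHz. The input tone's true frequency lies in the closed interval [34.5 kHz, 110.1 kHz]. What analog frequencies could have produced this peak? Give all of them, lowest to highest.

Frequencies that alias to 4.2 kHz are k·fs ± 4.2 kHz for integer k ≥ 0.
k=0: 4.2 kHz.
k=1: 31.5 kHz, 39.9 kHz.
k=2: 67.2 kHz, 75.6 kHz.
k=3: 102.9 kHz, 111.3 kHz.
k=4: 138.6 kHz, 147 kHz.
Within [34.5 kHz, 110.1 kHz]: 39.9 kHz, 67.2 kHz, 75.6 kHz, 102.9 kHz.

39.9 kHz, 67.2 kHz, 75.6 kHz, 102.9 kHz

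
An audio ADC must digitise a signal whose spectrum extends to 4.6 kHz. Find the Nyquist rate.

9.2 kHz

Nyquist rate = 2 × 4.6 kHz = 9.2 kHz.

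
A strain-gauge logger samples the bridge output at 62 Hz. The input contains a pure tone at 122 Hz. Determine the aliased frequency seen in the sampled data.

122 Hz mod fs = 60 Hz.
60 Hz > fs/2 = 31 Hz, folds to fs − 60 Hz = 2 Hz.

2 Hz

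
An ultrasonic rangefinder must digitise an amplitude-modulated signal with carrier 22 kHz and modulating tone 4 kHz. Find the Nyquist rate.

AM sidebands sit at fc ± fm = 18 kHz and 26 kHz.
Highest-frequency component: 26 kHz.
Nyquist rate = 2 × 26 kHz = 52 kHz.

52 kHz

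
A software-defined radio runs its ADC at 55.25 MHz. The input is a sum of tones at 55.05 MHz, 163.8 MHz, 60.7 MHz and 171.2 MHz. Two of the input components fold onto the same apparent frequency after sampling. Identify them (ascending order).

60.7 MHz, 171.2 MHz

fs/2 = 27.625 MHz.
55.05 MHz > fs/2 = 27.625 MHz, folds to fs − 55.05 MHz = 0.2 MHz.
163.8 MHz mod fs = 53.3 MHz.
53.3 MHz > fs/2 = 27.625 MHz, folds to fs − 53.3 MHz = 1.95 MHz.
60.7 MHz mod fs = 5.45 MHz.
5.45 MHz ≤ fs/2 = 27.625 MHz, appears at 5.45 MHz.
171.2 MHz mod fs = 5.45 MHz.
5.45 MHz ≤ fs/2 = 27.625 MHz, appears at 5.45 MHz.
60.7 MHz and 171.2 MHz both map to 5.45 MHz.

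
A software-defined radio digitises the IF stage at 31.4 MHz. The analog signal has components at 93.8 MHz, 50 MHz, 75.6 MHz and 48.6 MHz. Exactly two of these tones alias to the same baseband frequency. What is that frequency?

fs/2 = 15.7 MHz.
93.8 MHz mod fs = 31 MHz.
31 MHz > fs/2 = 15.7 MHz, folds to fs − 31 MHz = 0.4 MHz.
50 MHz mod fs = 18.6 MHz.
18.6 MHz > fs/2 = 15.7 MHz, folds to fs − 18.6 MHz = 12.8 MHz.
75.6 MHz mod fs = 12.8 MHz.
12.8 MHz ≤ fs/2 = 15.7 MHz, appears at 12.8 MHz.
48.6 MHz mod fs = 17.2 MHz.
17.2 MHz > fs/2 = 15.7 MHz, folds to fs − 17.2 MHz = 14.2 MHz.
50 MHz and 75.6 MHz both map to 12.8 MHz.

12.8 MHz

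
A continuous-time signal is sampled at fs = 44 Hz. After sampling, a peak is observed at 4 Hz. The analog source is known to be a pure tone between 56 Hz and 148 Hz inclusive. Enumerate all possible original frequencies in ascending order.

Frequencies that alias to 4 Hz are k·fs ± 4 Hz for integer k ≥ 0.
k=0: 4 Hz.
k=1: 40 Hz, 48 Hz.
k=2: 84 Hz, 92 Hz.
k=3: 128 Hz, 136 Hz.
k=4: 172 Hz, 180 Hz.
Within [56 Hz, 148 Hz]: 84 Hz, 92 Hz, 128 Hz, 136 Hz.

84 Hz, 92 Hz, 128 Hz, 136 Hz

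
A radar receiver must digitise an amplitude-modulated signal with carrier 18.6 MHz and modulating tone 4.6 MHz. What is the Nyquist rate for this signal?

AM sidebands sit at fc ± fm = 14 MHz and 23.2 MHz.
Highest-frequency component: 23.2 MHz.
Nyquist rate = 2 × 23.2 MHz = 46.4 MHz.

46.4 MHz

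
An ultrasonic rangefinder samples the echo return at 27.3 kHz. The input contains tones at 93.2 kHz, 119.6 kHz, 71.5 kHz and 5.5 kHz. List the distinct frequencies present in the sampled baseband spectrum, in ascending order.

5.5 kHz, 10.4 kHz, 11.3 kHz

fs/2 = 13.65 kHz.
93.2 kHz mod fs = 11.3 kHz.
11.3 kHz ≤ fs/2 = 13.65 kHz, appears at 11.3 kHz.
119.6 kHz mod fs = 10.4 kHz.
10.4 kHz ≤ fs/2 = 13.65 kHz, appears at 10.4 kHz.
71.5 kHz mod fs = 16.9 kHz.
16.9 kHz > fs/2 = 13.65 kHz, folds to fs − 16.9 kHz = 10.4 kHz.
5.5 kHz ≤ fs/2 = 13.65 kHz, passes unchanged.
Distinct values: {5.5 kHz, 10.4 kHz, 11.3 kHz}.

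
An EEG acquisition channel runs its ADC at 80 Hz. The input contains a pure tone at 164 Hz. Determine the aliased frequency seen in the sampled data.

4 Hz

164 Hz mod fs = 4 Hz.
4 Hz ≤ fs/2 = 40 Hz, appears at 4 Hz.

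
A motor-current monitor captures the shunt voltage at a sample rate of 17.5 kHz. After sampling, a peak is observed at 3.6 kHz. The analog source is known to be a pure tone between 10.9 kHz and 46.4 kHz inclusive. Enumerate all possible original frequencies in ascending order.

Frequencies that alias to 3.6 kHz are k·fs ± 3.6 kHz for integer k ≥ 0.
k=0: 3.6 kHz.
k=1: 13.9 kHz, 21.1 kHz.
k=2: 31.4 kHz, 38.6 kHz.
k=3: 48.9 kHz, 56.1 kHz.
Within [10.9 kHz, 46.4 kHz]: 13.9 kHz, 21.1 kHz, 31.4 kHz, 38.6 kHz.

13.9 kHz, 21.1 kHz, 31.4 kHz, 38.6 kHz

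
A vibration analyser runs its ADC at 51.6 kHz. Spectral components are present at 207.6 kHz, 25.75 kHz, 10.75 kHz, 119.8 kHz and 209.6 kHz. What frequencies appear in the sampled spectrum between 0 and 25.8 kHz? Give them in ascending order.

fs/2 = 25.8 kHz.
207.6 kHz mod fs = 1.2 kHz.
1.2 kHz ≤ fs/2 = 25.8 kHz, appears at 1.2 kHz.
25.75 kHz ≤ fs/2 = 25.8 kHz, passes unchanged.
10.75 kHz ≤ fs/2 = 25.8 kHz, passes unchanged.
119.8 kHz mod fs = 16.6 kHz.
16.6 kHz ≤ fs/2 = 25.8 kHz, appears at 16.6 kHz.
209.6 kHz mod fs = 3.2 kHz.
3.2 kHz ≤ fs/2 = 25.8 kHz, appears at 3.2 kHz.
Distinct values: {1.2 kHz, 3.2 kHz, 10.75 kHz, 16.6 kHz, 25.75 kHz}.

1.2 kHz, 3.2 kHz, 10.75 kHz, 16.6 kHz, 25.75 kHz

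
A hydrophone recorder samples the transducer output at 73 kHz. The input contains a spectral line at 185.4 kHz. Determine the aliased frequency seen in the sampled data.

33.6 kHz

185.4 kHz mod fs = 39.4 kHz.
39.4 kHz > fs/2 = 36.5 kHz, folds to fs − 39.4 kHz = 33.6 kHz.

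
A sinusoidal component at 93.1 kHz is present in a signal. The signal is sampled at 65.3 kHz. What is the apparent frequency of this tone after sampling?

27.8 kHz

93.1 kHz mod fs = 27.8 kHz.
27.8 kHz ≤ fs/2 = 32.65 kHz, appears at 27.8 kHz.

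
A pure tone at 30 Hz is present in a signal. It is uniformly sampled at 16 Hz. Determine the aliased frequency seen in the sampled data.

30 Hz mod fs = 14 Hz.
14 Hz > fs/2 = 8 Hz, folds to fs − 14 Hz = 2 Hz.

2 Hz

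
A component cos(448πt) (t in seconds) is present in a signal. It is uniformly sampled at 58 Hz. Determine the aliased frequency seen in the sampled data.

ω = 448π rad/s → f = ω/(2π) = 224 Hz.
224 Hz mod fs = 50 Hz.
50 Hz > fs/2 = 29 Hz, folds to fs − 50 Hz = 8 Hz.

8 Hz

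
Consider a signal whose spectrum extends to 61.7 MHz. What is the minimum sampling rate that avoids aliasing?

Nyquist rate = 2 × 61.7 MHz = 123.4 MHz.

123.4 MHz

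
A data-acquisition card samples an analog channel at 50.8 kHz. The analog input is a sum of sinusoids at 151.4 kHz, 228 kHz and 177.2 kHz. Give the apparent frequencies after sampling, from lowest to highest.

1 kHz, 24.8 kHz

fs/2 = 25.4 kHz.
151.4 kHz mod fs = 49.8 kHz.
49.8 kHz > fs/2 = 25.4 kHz, folds to fs − 49.8 kHz = 1 kHz.
228 kHz mod fs = 24.8 kHz.
24.8 kHz ≤ fs/2 = 25.4 kHz, appears at 24.8 kHz.
177.2 kHz mod fs = 24.8 kHz.
24.8 kHz ≤ fs/2 = 25.4 kHz, appears at 24.8 kHz.
Distinct values: {1 kHz, 24.8 kHz}.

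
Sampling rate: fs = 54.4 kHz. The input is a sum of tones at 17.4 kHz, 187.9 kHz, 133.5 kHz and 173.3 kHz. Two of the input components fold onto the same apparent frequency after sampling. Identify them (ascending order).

133.5 kHz, 187.9 kHz

fs/2 = 27.2 kHz.
17.4 kHz ≤ fs/2 = 27.2 kHz, passes unchanged.
187.9 kHz mod fs = 24.7 kHz.
24.7 kHz ≤ fs/2 = 27.2 kHz, appears at 24.7 kHz.
133.5 kHz mod fs = 24.7 kHz.
24.7 kHz ≤ fs/2 = 27.2 kHz, appears at 24.7 kHz.
173.3 kHz mod fs = 10.1 kHz.
10.1 kHz ≤ fs/2 = 27.2 kHz, appears at 10.1 kHz.
133.5 kHz and 187.9 kHz both map to 24.7 kHz.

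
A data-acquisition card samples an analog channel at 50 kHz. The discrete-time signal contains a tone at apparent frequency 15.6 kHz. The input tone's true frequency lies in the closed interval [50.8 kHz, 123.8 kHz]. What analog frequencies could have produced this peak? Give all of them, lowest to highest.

Frequencies that alias to 15.6 kHz are k·fs ± 15.6 kHz for integer k ≥ 0.
k=0: 15.6 kHz.
k=1: 34.4 kHz, 65.6 kHz.
k=2: 84.4 kHz, 115.6 kHz.
k=3: 134.4 kHz, 165.6 kHz.
Within [50.8 kHz, 123.8 kHz]: 65.6 kHz, 84.4 kHz, 115.6 kHz.

65.6 kHz, 84.4 kHz, 115.6 kHz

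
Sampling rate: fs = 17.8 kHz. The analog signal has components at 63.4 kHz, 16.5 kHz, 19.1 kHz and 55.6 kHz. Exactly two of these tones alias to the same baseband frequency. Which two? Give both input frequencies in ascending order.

16.5 kHz, 19.1 kHz

fs/2 = 8.9 kHz.
63.4 kHz mod fs = 10 kHz.
10 kHz > fs/2 = 8.9 kHz, folds to fs − 10 kHz = 7.8 kHz.
16.5 kHz > fs/2 = 8.9 kHz, folds to fs − 16.5 kHz = 1.3 kHz.
19.1 kHz mod fs = 1.3 kHz.
1.3 kHz ≤ fs/2 = 8.9 kHz, appears at 1.3 kHz.
55.6 kHz mod fs = 2.2 kHz.
2.2 kHz ≤ fs/2 = 8.9 kHz, appears at 2.2 kHz.
16.5 kHz and 19.1 kHz both map to 1.3 kHz.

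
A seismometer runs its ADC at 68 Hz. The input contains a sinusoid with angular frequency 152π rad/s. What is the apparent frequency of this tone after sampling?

8 Hz

ω = 152π rad/s → f = ω/(2π) = 76 Hz.
76 Hz mod fs = 8 Hz.
8 Hz ≤ fs/2 = 34 Hz, appears at 8 Hz.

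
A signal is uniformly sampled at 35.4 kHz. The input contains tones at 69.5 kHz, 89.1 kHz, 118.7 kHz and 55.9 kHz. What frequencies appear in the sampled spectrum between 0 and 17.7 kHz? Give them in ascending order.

fs/2 = 17.7 kHz.
69.5 kHz mod fs = 34.1 kHz.
34.1 kHz > fs/2 = 17.7 kHz, folds to fs − 34.1 kHz = 1.3 kHz.
89.1 kHz mod fs = 18.3 kHz.
18.3 kHz > fs/2 = 17.7 kHz, folds to fs − 18.3 kHz = 17.1 kHz.
118.7 kHz mod fs = 12.5 kHz.
12.5 kHz ≤ fs/2 = 17.7 kHz, appears at 12.5 kHz.
55.9 kHz mod fs = 20.5 kHz.
20.5 kHz > fs/2 = 17.7 kHz, folds to fs − 20.5 kHz = 14.9 kHz.
Distinct values: {1.3 kHz, 12.5 kHz, 14.9 kHz, 17.1 kHz}.

1.3 kHz, 12.5 kHz, 14.9 kHz, 17.1 kHz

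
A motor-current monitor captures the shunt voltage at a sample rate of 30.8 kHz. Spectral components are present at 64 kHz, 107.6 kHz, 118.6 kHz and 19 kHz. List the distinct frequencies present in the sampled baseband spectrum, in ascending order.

2.4 kHz, 4.6 kHz, 11.8 kHz, 15.2 kHz

fs/2 = 15.4 kHz.
64 kHz mod fs = 2.4 kHz.
2.4 kHz ≤ fs/2 = 15.4 kHz, appears at 2.4 kHz.
107.6 kHz mod fs = 15.2 kHz.
15.2 kHz ≤ fs/2 = 15.4 kHz, appears at 15.2 kHz.
118.6 kHz mod fs = 26.2 kHz.
26.2 kHz > fs/2 = 15.4 kHz, folds to fs − 26.2 kHz = 4.6 kHz.
19 kHz > fs/2 = 15.4 kHz, folds to fs − 19 kHz = 11.8 kHz.
Distinct values: {2.4 kHz, 4.6 kHz, 11.8 kHz, 15.2 kHz}.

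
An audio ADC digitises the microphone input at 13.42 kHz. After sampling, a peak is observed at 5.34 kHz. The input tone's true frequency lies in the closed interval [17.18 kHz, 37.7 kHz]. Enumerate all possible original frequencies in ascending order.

18.76 kHz, 21.5 kHz, 32.18 kHz, 34.92 kHz

Frequencies that alias to 5.34 kHz are k·fs ± 5.34 kHz for integer k ≥ 0.
k=0: 5.34 kHz.
k=1: 8.08 kHz, 18.76 kHz.
k=2: 21.5 kHz, 32.18 kHz.
k=3: 34.92 kHz, 45.6 kHz.
k=4: 48.34 kHz, 59.02 kHz.
Within [17.18 kHz, 37.7 kHz]: 18.76 kHz, 21.5 kHz, 32.18 kHz, 34.92 kHz.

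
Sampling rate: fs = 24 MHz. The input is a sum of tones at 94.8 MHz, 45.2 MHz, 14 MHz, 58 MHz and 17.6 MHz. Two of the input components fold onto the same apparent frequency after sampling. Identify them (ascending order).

14 MHz, 58 MHz

fs/2 = 12 MHz.
94.8 MHz mod fs = 22.8 MHz.
22.8 MHz > fs/2 = 12 MHz, folds to fs − 22.8 MHz = 1.2 MHz.
45.2 MHz mod fs = 21.2 MHz.
21.2 MHz > fs/2 = 12 MHz, folds to fs − 21.2 MHz = 2.8 MHz.
14 MHz > fs/2 = 12 MHz, folds to fs − 14 MHz = 10 MHz.
58 MHz mod fs = 10 MHz.
10 MHz ≤ fs/2 = 12 MHz, appears at 10 MHz.
17.6 MHz > fs/2 = 12 MHz, folds to fs − 17.6 MHz = 6.4 MHz.
14 MHz and 58 MHz both map to 10 MHz.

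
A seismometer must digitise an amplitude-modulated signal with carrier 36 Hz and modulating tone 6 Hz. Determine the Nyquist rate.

84 Hz

AM sidebands sit at fc ± fm = 30 Hz and 42 Hz.
Highest-frequency component: 42 Hz.
Nyquist rate = 2 × 42 Hz = 84 Hz.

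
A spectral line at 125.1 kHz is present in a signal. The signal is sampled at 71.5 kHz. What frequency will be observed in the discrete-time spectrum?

125.1 kHz mod fs = 53.6 kHz.
53.6 kHz > fs/2 = 35.75 kHz, folds to fs − 53.6 kHz = 17.9 kHz.

17.9 kHz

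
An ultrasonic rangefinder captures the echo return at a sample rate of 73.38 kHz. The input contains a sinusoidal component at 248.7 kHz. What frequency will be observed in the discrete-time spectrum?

248.7 kHz mod fs = 28.56 kHz.
28.56 kHz ≤ fs/2 = 36.69 kHz, appears at 28.56 kHz.

28.56 kHz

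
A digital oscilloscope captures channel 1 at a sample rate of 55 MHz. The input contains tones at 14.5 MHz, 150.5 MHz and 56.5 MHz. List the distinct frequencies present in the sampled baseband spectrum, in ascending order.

1.5 MHz, 14.5 MHz

fs/2 = 27.5 MHz.
14.5 MHz ≤ fs/2 = 27.5 MHz, passes unchanged.
150.5 MHz mod fs = 40.5 MHz.
40.5 MHz > fs/2 = 27.5 MHz, folds to fs − 40.5 MHz = 14.5 MHz.
56.5 MHz mod fs = 1.5 MHz.
1.5 MHz ≤ fs/2 = 27.5 MHz, appears at 1.5 MHz.
Distinct values: {1.5 MHz, 14.5 MHz}.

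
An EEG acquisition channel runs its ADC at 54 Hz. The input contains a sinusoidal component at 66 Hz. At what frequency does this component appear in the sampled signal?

12 Hz

66 Hz mod fs = 12 Hz.
12 Hz ≤ fs/2 = 27 Hz, appears at 12 Hz.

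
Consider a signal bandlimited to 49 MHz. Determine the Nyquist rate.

98 MHz

Nyquist rate = 2 × 49 MHz = 98 MHz.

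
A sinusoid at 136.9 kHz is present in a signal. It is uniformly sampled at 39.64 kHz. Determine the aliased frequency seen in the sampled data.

136.9 kHz mod fs = 17.98 kHz.
17.98 kHz ≤ fs/2 = 19.82 kHz, appears at 17.98 kHz.

17.98 kHz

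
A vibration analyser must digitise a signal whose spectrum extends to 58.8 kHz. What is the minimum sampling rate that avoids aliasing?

Nyquist rate = 2 × 58.8 kHz = 117.6 kHz.

117.6 kHz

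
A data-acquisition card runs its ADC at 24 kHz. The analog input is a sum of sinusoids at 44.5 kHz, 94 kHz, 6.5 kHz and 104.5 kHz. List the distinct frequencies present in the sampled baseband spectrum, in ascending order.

2 kHz, 3.5 kHz, 6.5 kHz, 8.5 kHz

fs/2 = 12 kHz.
44.5 kHz mod fs = 20.5 kHz.
20.5 kHz > fs/2 = 12 kHz, folds to fs − 20.5 kHz = 3.5 kHz.
94 kHz mod fs = 22 kHz.
22 kHz > fs/2 = 12 kHz, folds to fs − 22 kHz = 2 kHz.
6.5 kHz ≤ fs/2 = 12 kHz, passes unchanged.
104.5 kHz mod fs = 8.5 kHz.
8.5 kHz ≤ fs/2 = 12 kHz, appears at 8.5 kHz.
Distinct values: {2 kHz, 3.5 kHz, 6.5 kHz, 8.5 kHz}.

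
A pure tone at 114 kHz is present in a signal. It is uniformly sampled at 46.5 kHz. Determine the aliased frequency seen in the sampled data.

114 kHz mod fs = 21 kHz.
21 kHz ≤ fs/2 = 23.25 kHz, appears at 21 kHz.

21 kHz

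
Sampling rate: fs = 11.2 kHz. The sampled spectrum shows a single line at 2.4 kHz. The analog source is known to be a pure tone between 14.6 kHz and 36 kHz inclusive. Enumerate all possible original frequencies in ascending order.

Frequencies that alias to 2.4 kHz are k·fs ± 2.4 kHz for integer k ≥ 0.
k=0: 2.4 kHz.
k=1: 8.8 kHz, 13.6 kHz.
k=2: 20 kHz, 24.8 kHz.
k=3: 31.2 kHz, 36 kHz.
k=4: 42.4 kHz, 47.2 kHz.
Within [14.6 kHz, 36 kHz]: 20 kHz, 24.8 kHz, 31.2 kHz, 36 kHz.

20 kHz, 24.8 kHz, 31.2 kHz, 36 kHz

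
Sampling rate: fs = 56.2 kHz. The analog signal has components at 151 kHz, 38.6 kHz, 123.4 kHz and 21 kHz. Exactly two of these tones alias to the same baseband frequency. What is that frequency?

17.6 kHz

fs/2 = 28.1 kHz.
151 kHz mod fs = 38.6 kHz.
38.6 kHz > fs/2 = 28.1 kHz, folds to fs − 38.6 kHz = 17.6 kHz.
38.6 kHz > fs/2 = 28.1 kHz, folds to fs − 38.6 kHz = 17.6 kHz.
123.4 kHz mod fs = 11 kHz.
11 kHz ≤ fs/2 = 28.1 kHz, appears at 11 kHz.
21 kHz ≤ fs/2 = 28.1 kHz, passes unchanged.
38.6 kHz and 151 kHz both map to 17.6 kHz.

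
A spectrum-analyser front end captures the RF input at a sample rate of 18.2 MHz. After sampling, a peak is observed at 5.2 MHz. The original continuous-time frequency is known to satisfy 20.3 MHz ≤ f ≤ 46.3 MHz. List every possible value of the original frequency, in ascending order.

23.4 MHz, 31.2 MHz, 41.6 MHz

Frequencies that alias to 5.2 MHz are k·fs ± 5.2 MHz for integer k ≥ 0.
k=0: 5.2 MHz.
k=1: 13 MHz, 23.4 MHz.
k=2: 31.2 MHz, 41.6 MHz.
k=3: 49.4 MHz, 59.8 MHz.
Within [20.3 MHz, 46.3 MHz]: 23.4 MHz, 31.2 MHz, 41.6 MHz.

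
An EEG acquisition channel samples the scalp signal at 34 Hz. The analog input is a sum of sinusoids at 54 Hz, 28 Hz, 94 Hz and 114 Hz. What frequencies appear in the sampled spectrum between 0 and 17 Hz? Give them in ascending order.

fs/2 = 17 Hz.
54 Hz mod fs = 20 Hz.
20 Hz > fs/2 = 17 Hz, folds to fs − 20 Hz = 14 Hz.
28 Hz > fs/2 = 17 Hz, folds to fs − 28 Hz = 6 Hz.
94 Hz mod fs = 26 Hz.
26 Hz > fs/2 = 17 Hz, folds to fs − 26 Hz = 8 Hz.
114 Hz mod fs = 12 Hz.
12 Hz ≤ fs/2 = 17 Hz, appears at 12 Hz.
Distinct values: {6 Hz, 8 Hz, 12 Hz, 14 Hz}.

6 Hz, 8 Hz, 12 Hz, 14 Hz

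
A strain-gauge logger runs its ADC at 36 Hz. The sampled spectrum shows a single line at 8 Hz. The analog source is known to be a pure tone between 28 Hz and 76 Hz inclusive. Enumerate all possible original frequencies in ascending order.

Frequencies that alias to 8 Hz are k·fs ± 8 Hz for integer k ≥ 0.
k=0: 8 Hz.
k=1: 28 Hz, 44 Hz.
k=2: 64 Hz, 80 Hz.
k=3: 100 Hz, 116 Hz.
Within [28 Hz, 76 Hz]: 28 Hz, 44 Hz, 64 Hz.

28 Hz, 44 Hz, 64 Hz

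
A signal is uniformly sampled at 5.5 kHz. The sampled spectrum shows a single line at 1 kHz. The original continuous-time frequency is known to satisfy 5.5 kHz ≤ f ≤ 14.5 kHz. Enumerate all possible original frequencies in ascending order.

Frequencies that alias to 1 kHz are k·fs ± 1 kHz for integer k ≥ 0.
k=0: 1 kHz.
k=1: 4.5 kHz, 6.5 kHz.
k=2: 10 kHz, 12 kHz.
k=3: 15.5 kHz, 17.5 kHz.
Within [5.5 kHz, 14.5 kHz]: 6.5 kHz, 10 kHz, 12 kHz.

6.5 kHz, 10 kHz, 12 kHz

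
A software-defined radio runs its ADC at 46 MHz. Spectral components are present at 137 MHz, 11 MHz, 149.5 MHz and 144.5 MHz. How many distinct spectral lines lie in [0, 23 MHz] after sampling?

4

fs/2 = 23 MHz.
137 MHz mod fs = 45 MHz.
45 MHz > fs/2 = 23 MHz, folds to fs − 45 MHz = 1 MHz.
11 MHz ≤ fs/2 = 23 MHz, passes unchanged.
149.5 MHz mod fs = 11.5 MHz.
11.5 MHz ≤ fs/2 = 23 MHz, appears at 11.5 MHz.
144.5 MHz mod fs = 6.5 MHz.
6.5 MHz ≤ fs/2 = 23 MHz, appears at 6.5 MHz.
Distinct values: {1 MHz, 6.5 MHz, 11 MHz, 11.5 MHz} → 4.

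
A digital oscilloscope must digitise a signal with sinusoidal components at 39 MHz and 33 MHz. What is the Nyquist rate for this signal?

78 MHz

Highest-frequency component: 39 MHz.
Nyquist rate = 2 × 39 MHz = 78 MHz.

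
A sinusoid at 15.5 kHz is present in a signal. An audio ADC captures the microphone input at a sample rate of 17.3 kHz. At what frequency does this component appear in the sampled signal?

1.8 kHz

15.5 kHz > fs/2 = 8.65 kHz, folds to fs − 15.5 kHz = 1.8 kHz.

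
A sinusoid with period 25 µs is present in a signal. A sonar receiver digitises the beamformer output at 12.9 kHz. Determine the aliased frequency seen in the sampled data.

T = 25 µs → f = 1/T = 40 kHz.
40 kHz mod fs = 1.3 kHz.
1.3 kHz ≤ fs/2 = 6.45 kHz, appears at 1.3 kHz.

1.3 kHz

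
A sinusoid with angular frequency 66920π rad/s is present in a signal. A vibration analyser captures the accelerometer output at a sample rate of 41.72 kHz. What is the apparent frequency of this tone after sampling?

ω = 66920π rad/s → f = ω/(2π) = 33460 Hz = 33.46 kHz.
33.46 kHz > fs/2 = 20.86 kHz, folds to fs − 33.46 kHz = 8.26 kHz.

8.26 kHz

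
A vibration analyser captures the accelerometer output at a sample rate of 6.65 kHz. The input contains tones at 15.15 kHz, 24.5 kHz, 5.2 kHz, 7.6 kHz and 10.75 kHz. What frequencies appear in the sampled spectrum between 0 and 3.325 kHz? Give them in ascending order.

0.95 kHz, 1.45 kHz, 1.85 kHz, 2.1 kHz, 2.55 kHz

fs/2 = 3.325 kHz.
15.15 kHz mod fs = 1.85 kHz.
1.85 kHz ≤ fs/2 = 3.325 kHz, appears at 1.85 kHz.
24.5 kHz mod fs = 4.55 kHz.
4.55 kHz > fs/2 = 3.325 kHz, folds to fs − 4.55 kHz = 2.1 kHz.
5.2 kHz > fs/2 = 3.325 kHz, folds to fs − 5.2 kHz = 1.45 kHz.
7.6 kHz mod fs = 0.95 kHz.
0.95 kHz ≤ fs/2 = 3.325 kHz, appears at 0.95 kHz.
10.75 kHz mod fs = 4.1 kHz.
4.1 kHz > fs/2 = 3.325 kHz, folds to fs − 4.1 kHz = 2.55 kHz.
Distinct values: {0.95 kHz, 1.45 kHz, 1.85 kHz, 2.1 kHz, 2.55 kHz}.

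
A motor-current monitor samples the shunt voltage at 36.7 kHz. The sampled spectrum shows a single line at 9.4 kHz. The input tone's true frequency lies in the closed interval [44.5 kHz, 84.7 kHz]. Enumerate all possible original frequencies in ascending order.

Frequencies that alias to 9.4 kHz are k·fs ± 9.4 kHz for integer k ≥ 0.
k=0: 9.4 kHz.
k=1: 27.3 kHz, 46.1 kHz.
k=2: 64 kHz, 82.8 kHz.
k=3: 100.7 kHz, 119.5 kHz.
Within [44.5 kHz, 84.7 kHz]: 46.1 kHz, 64 kHz, 82.8 kHz.

46.1 kHz, 64 kHz, 82.8 kHz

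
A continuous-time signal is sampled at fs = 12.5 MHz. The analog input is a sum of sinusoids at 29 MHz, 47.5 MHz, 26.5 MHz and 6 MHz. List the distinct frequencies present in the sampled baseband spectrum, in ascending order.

1.5 MHz, 2.5 MHz, 4 MHz, 6 MHz

fs/2 = 6.25 MHz.
29 MHz mod fs = 4 MHz.
4 MHz ≤ fs/2 = 6.25 MHz, appears at 4 MHz.
47.5 MHz mod fs = 10 MHz.
10 MHz > fs/2 = 6.25 MHz, folds to fs − 10 MHz = 2.5 MHz.
26.5 MHz mod fs = 1.5 MHz.
1.5 MHz ≤ fs/2 = 6.25 MHz, appears at 1.5 MHz.
6 MHz ≤ fs/2 = 6.25 MHz, passes unchanged.
Distinct values: {1.5 MHz, 2.5 MHz, 4 MHz, 6 MHz}.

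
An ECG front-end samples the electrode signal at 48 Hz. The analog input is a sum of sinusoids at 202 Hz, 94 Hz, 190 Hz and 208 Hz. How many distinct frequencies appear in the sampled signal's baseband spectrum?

3

fs/2 = 24 Hz.
202 Hz mod fs = 10 Hz.
10 Hz ≤ fs/2 = 24 Hz, appears at 10 Hz.
94 Hz mod fs = 46 Hz.
46 Hz > fs/2 = 24 Hz, folds to fs − 46 Hz = 2 Hz.
190 Hz mod fs = 46 Hz.
46 Hz > fs/2 = 24 Hz, folds to fs − 46 Hz = 2 Hz.
208 Hz mod fs = 16 Hz.
16 Hz ≤ fs/2 = 24 Hz, appears at 16 Hz.
Distinct values: {2 Hz, 10 Hz, 16 Hz} → 3.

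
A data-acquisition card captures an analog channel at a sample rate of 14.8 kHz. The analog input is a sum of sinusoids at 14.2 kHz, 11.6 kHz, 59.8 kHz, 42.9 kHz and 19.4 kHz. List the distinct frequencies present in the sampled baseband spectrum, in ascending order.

0.6 kHz, 1.5 kHz, 3.2 kHz, 4.6 kHz

fs/2 = 7.4 kHz.
14.2 kHz > fs/2 = 7.4 kHz, folds to fs − 14.2 kHz = 0.6 kHz.
11.6 kHz > fs/2 = 7.4 kHz, folds to fs − 11.6 kHz = 3.2 kHz.
59.8 kHz mod fs = 0.6 kHz.
0.6 kHz ≤ fs/2 = 7.4 kHz, appears at 0.6 kHz.
42.9 kHz mod fs = 13.3 kHz.
13.3 kHz > fs/2 = 7.4 kHz, folds to fs − 13.3 kHz = 1.5 kHz.
19.4 kHz mod fs = 4.6 kHz.
4.6 kHz ≤ fs/2 = 7.4 kHz, appears at 4.6 kHz.
Distinct values: {0.6 kHz, 1.5 kHz, 3.2 kHz, 4.6 kHz}.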